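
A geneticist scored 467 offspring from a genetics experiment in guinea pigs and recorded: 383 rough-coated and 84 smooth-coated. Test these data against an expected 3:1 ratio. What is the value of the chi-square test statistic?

12.249

Expected counts for N = 467 under a 3:1 ratio (total parts = 4):
  rough-coated: 467 × 3/4 = 350.25
  smooth-coated: 467 × 1/4 = 116.75
χ² = Σ (O − E)² / E
  rough-coated: (383 − 350.25)² / 350.25 = 3.0623
  smooth-coated: (84 − 116.75)² / 116.75 = 9.1868
χ² = 3.0623 + 9.1868 = 12.2491 ≈ 12.249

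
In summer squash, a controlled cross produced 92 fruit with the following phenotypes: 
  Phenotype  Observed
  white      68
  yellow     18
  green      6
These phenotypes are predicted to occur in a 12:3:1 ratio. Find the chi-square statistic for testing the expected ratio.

Under the 12:3:1 hypothesis (Σ ratio = 16, N = 92):
  white: 92 × 12/16 = 69
  yellow: 92 × 3/16 = 17.25
  green: 92 × 1/16 = 5.75
χ² = Σ (O − E)² / E
  white: (68 − 69)² / 69 = 0.0145
  yellow: (18 − 17.25)² / 17.25 = 0.0326
  green: (6 − 5.75)² / 5.75 = 0.0109
χ² = 0.0145 + 0.0326 + 0.0109 = 0.058

0.058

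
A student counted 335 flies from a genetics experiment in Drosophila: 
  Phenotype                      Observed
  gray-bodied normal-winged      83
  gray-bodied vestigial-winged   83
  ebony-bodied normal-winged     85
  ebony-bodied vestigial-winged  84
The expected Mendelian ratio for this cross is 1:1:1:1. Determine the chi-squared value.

0.033

Expected counts for N = 335 under a 1:1:1:1 ratio (total parts = 4):
  gray-bodied normal-winged: 335 × 1/4 = 83.75
  gray-bodied vestigial-winged: 335 × 1/4 = 83.75
  ebony-bodied normal-winged: 335 × 1/4 = 83.75
  ebony-bodied vestigial-winged: 335 × 1/4 = 83.75
χ² = Σ (O − E)² / E
  gray-bodied normal-winged: (83 − 83.75)² / 83.75 = 0.0067
  gray-bodied vestigial-winged: (83 − 83.75)² / 83.75 = 0.0067
  ebony-bodied normal-winged: (85 − 83.75)² / 83.75 = 0.0187
  ebony-bodied vestigial-winged: (84 − 83.75)² / 83.75 = 0.0007
χ² = 0.0067 + 0.0067 + 0.0187 + 0.0007 = 0.0328 ≈ 0.033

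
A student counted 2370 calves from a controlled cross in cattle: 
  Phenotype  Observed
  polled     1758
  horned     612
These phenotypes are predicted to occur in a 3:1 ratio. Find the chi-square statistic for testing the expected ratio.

Total ratio parts = 4. Expected numbers out of 2370:
  polled: 2370 × 3/4 = 1777.5
  horned: 2370 × 1/4 = 592.5
χ² = Σ (O − E)² / E
  polled: (1758 − 1777.5)² / 1777.5 = 0.2139
  horned: (612 − 592.5)² / 592.5 = 0.6418
χ² = 0.2139 + 0.6418 = 0.8557 ≈ 0.856

0.856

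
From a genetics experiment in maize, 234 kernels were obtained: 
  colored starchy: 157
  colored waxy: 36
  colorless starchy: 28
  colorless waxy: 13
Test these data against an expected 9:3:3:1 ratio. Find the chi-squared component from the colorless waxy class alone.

The 9:3:3:1 ratio has 16 parts, so with N = 234 the expected counts are:
  colored starchy: 234 × 9/16 = 131.625
  colored waxy: 234 × 3/16 = 43.875
  colorless starchy: 234 × 3/16 = 43.875
  colorless waxy: 234 × 1/16 = 14.625
Contribution of colorless waxy: (13 − 14.625)² / 14.625 = 0.1806

0.181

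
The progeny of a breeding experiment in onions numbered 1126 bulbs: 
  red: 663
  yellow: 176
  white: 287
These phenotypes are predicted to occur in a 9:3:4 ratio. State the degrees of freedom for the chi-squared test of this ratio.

A goodness-of-fit test with 3 phenotype classes has df = 3 − 1 = 2.

2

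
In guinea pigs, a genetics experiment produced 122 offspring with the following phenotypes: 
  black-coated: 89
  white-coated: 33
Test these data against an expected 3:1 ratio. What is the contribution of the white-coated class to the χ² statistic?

Total ratio parts = 4. Expected numbers out of 122:
  black-coated: 122 × 3/4 = 91.5
  white-coated: 122 × 1/4 = 30.5
Contribution of white-coated: (33 − 30.5)² / 30.5 = 0.2049

0.205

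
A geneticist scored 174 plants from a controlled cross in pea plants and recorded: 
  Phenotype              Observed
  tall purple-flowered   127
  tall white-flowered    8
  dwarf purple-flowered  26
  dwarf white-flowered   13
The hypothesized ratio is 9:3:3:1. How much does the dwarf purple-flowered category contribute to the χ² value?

Expected counts for N = 174 under a 9:3:3:1 ratio (total parts = 16):
  tall purple-flowered: 174 × 9/16 = 97.875
  tall white-flowered: 174 × 3/16 = 32.625
  dwarf purple-flowered: 174 × 3/16 = 32.625
  dwarf white-flowered: 174 × 1/16 = 10.875
Contribution of dwarf purple-flowered: (26 − 32.625)² / 32.625 = 1.3453

1.345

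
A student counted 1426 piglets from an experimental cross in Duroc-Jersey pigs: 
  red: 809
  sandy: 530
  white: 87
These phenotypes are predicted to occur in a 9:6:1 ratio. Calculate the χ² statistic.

0.152

Under the 9:6:1 hypothesis (Σ ratio = 16, N = 1426):
  red: 1426 × 9/16 = 802.125
  sandy: 1426 × 6/16 = 534.75
  white: 1426 × 1/16 = 89.125
χ² = Σ (O − E)² / E
  red: (809 − 802.125)² / 802.125 = 0.0589
  sandy: (530 − 534.75)² / 534.75 = 0.0422
  white: (87 − 89.125)² / 89.125 = 0.0507
χ² = 0.0589 + 0.0422 + 0.0507 = 0.1518 ≈ 0.152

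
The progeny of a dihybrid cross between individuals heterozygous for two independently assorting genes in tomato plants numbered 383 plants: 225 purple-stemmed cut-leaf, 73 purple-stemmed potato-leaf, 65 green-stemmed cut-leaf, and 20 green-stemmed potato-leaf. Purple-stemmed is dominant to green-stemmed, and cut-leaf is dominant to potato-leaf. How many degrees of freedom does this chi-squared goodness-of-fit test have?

A dihybrid F₂ with independent assortment and complete dominance at both loci gives a 9:3:3:1 phenotypic ratio.
A goodness-of-fit test with 4 phenotype classes has df = 4 − 1 = 3.

3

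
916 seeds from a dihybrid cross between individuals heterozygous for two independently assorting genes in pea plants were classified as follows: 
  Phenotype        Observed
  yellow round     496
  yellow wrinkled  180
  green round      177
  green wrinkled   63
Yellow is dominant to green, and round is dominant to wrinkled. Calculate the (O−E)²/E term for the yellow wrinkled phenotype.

A dihybrid F₂ with independent assortment and complete dominance at both loci gives a 9:3:3:1 phenotypic ratio.
The 9:3:3:1 ratio has 16 parts, so with N = 916 the expected counts are:
  yellow round: 916 × 9/16 = 515.25
  yellow wrinkled: 916 × 3/16 = 171.75
  green round: 916 × 3/16 = 171.75
  green wrinkled: 916 × 1/16 = 57.25
Contribution of yellow wrinkled: (180 − 171.75)² / 171.75 = 0.3963

0.396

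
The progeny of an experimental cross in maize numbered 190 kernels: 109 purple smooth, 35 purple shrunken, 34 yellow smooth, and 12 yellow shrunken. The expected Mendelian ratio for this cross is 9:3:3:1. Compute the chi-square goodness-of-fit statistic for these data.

The 9:3:3:1 ratio has 16 parts, so with N = 190 the expected counts are:
  purple smooth: 190 × 9/16 = 106.875
  purple shrunken: 190 × 3/16 = 35.625
  yellow smooth: 190 × 3/16 = 35.625
  yellow shrunken: 190 × 1/16 = 11.875
χ² = Σ (O − E)² / E
  purple smooth: (109 − 106.875)² / 106.875 = 0.0423
  purple shrunken: (35 − 35.625)² / 35.625 = 0.0110
  yellow smooth: (34 − 35.625)² / 35.625 = 0.0741
  yellow shrunken: (12 − 11.875)² / 11.875 = 0.0013
χ² = 0.0423 + 0.0110 + 0.0741 + 0.0013 = 0.1287 ≈ 0.129

0.129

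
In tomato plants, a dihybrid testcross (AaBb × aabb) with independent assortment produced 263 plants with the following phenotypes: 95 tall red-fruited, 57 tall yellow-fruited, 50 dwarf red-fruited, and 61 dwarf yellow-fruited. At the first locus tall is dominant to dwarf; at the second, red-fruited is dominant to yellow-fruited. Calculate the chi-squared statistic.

18.293

A dihybrid testcross with independent assortment gives a 1:1:1:1 ratio.
Under the 1:1:1:1 hypothesis (Σ ratio = 4, N = 263):
  tall red-fruited: 263 × 1/4 = 65.75
  tall yellow-fruited: 263 × 1/4 = 65.75
  dwarf red-fruited: 263 × 1/4 = 65.75
  dwarf yellow-fruited: 263 × 1/4 = 65.75
χ² = Σ (O − E)² / E
  tall red-fruited: (95 − 65.75)² / 65.75 = 13.0124
  tall yellow-fruited: (57 − 65.75)² / 65.75 = 1.1644
  dwarf red-fruited: (50 − 65.75)² / 65.75 = 3.7728
  dwarf yellow-fruited: (61 − 65.75)² / 65.75 = 0.3432
χ² = 13.0124 + 1.1644 + 3.7728 + 0.3432 = 18.2928 ≈ 18.293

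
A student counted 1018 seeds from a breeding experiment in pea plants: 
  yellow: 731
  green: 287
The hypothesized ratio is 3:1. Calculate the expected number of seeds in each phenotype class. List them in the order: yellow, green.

The 3:1 ratio has 4 parts, so with N = 1018 the expected counts are:
  yellow: 1018 × 3/4 = 763.5
  green: 1018 × 1/4 = 254.5

763.5, 254.5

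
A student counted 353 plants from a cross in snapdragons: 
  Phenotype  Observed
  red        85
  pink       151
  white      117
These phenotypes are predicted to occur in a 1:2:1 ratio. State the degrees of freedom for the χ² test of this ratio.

2

A goodness-of-fit test with 3 phenotype classes has df = 3 − 1 = 2.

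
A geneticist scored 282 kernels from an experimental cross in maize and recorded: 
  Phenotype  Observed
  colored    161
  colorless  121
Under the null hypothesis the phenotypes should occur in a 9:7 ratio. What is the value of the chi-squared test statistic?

0.081

Total ratio parts = 16. Expected numbers out of 282:
  colored: 282 × 9/16 = 158.625
  colorless: 282 × 7/16 = 123.375
χ² = Σ (O − E)² / E
  colored: (161 − 158.625)² / 158.625 = 0.0356
  colorless: (121 − 123.375)² / 123.375 = 0.0457
χ² = 0.0356 + 0.0457 = 0.0813 ≈ 0.081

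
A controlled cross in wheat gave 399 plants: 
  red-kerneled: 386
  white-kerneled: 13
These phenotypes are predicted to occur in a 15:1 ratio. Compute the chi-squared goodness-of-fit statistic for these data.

6.095

The 15:1 ratio has 16 parts, so with N = 399 the expected counts are:
  red-kerneled: 399 × 15/16 = 374.0625
  white-kerneled: 399 × 1/16 = 24.9375
χ² = Σ (O − E)² / E
  red-kerneled: (386 − 374.0625)² / 374.0625 = 0.3810
  white-kerneled: (13 − 24.9375)² / 24.9375 = 5.7144
χ² = 0.3810 + 5.7144 = 6.0954 ≈ 6.095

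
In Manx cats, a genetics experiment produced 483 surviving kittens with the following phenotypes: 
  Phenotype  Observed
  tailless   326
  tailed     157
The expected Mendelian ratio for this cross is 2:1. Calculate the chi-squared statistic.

Under the 2:1 hypothesis (Σ ratio = 3, N = 483):
  tailless: 483 × 2/3 = 322
  tailed: 483 × 1/3 = 161
χ² = Σ (O − E)² / E
  tailless: (326 − 322)² / 322 = 0.0497
  tailed: (157 − 161)² / 161 = 0.0994
χ² = 0.0497 + 0.0994 = 0.1491 ≈ 0.149

0.149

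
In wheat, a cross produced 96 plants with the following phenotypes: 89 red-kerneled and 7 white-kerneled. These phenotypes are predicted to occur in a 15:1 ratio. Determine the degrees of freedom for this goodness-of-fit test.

1

A goodness-of-fit test with 2 phenotype classes has df = 2 − 1 = 1.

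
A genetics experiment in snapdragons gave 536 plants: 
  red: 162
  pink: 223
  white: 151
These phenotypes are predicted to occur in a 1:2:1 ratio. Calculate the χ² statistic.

Total ratio parts = 4. Expected numbers out of 536:
  red: 536 × 1/4 = 134
  pink: 536 × 2/4 = 268
  white: 536 × 1/4 = 134
χ² = Σ (O − E)² / E
  red: (162 − 134)² / 134 = 5.8507
  pink: (223 − 268)² / 268 = 7.5560
  white: (151 − 134)² / 134 = 2.1567
χ² = 5.8507 + 7.5560 + 2.1567 = 15.5634 ≈ 15.563

15.563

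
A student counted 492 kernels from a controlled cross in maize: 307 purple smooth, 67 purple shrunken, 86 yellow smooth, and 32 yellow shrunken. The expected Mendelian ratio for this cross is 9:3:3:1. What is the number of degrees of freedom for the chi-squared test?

A goodness-of-fit test with 4 phenotype classes has df = 4 − 1 = 3.

3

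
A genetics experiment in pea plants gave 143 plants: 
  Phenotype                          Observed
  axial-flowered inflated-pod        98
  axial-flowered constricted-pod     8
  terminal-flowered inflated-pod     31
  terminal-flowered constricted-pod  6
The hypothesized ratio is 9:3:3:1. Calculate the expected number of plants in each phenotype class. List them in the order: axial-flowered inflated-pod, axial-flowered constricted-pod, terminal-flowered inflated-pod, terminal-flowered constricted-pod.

80.4375, 26.8125, 26.8125, 8.9375

Expected counts for N = 143 under a 9:3:3:1 ratio (total parts = 16):
  axial-flowered inflated-pod: 143 × 9/16 = 80.4375
  axial-flowered constricted-pod: 143 × 3/16 = 26.8125
  terminal-flowered inflated-pod: 143 × 3/16 = 26.8125
  terminal-flowered constricted-pod: 143 × 1/16 = 8.9375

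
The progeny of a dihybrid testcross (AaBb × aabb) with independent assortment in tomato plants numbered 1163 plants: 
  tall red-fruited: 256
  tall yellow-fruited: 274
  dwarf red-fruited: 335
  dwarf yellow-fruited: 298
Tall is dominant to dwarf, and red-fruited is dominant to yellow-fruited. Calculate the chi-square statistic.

12.034

A dihybrid testcross with independent assortment gives a 1:1:1:1 ratio.
Total ratio parts = 4. Expected numbers out of 1163:
  tall red-fruited: 1163 × 1/4 = 290.75
  tall yellow-fruited: 1163 × 1/4 = 290.75
  dwarf red-fruited: 1163 × 1/4 = 290.75
  dwarf yellow-fruited: 1163 × 1/4 = 290.75
χ² = Σ (O − E)² / E
  tall red-fruited: (256 − 290.75)² / 290.75 = 4.1533
  tall yellow-fruited: (274 − 290.75)² / 290.75 = 0.9650
  dwarf red-fruited: (335 − 290.75)² / 290.75 = 6.7345
  dwarf yellow-fruited: (298 − 290.75)² / 290.75 = 0.1808
χ² = 4.1533 + 0.9650 + 6.7345 + 0.1808 = 12.0336 ≈ 12.034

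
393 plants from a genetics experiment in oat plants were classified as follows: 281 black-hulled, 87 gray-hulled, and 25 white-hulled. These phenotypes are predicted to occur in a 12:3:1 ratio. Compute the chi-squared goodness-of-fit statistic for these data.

3.054

Total ratio parts = 16. Expected numbers out of 393:
  black-hulled: 393 × 12/16 = 294.75
  gray-hulled: 393 × 3/16 = 73.6875
  white-hulled: 393 × 1/16 = 24.5625
χ² = Σ (O − E)² / E
  black-hulled: (281 − 294.75)² / 294.75 = 0.6414
  gray-hulled: (87 − 73.6875)² / 73.6875 = 2.4051
  white-hulled: (25 − 24.5625)² / 24.5625 = 0.0078
χ² = 0.6414 + 2.4051 + 0.0078 = 3.0543 ≈ 3.054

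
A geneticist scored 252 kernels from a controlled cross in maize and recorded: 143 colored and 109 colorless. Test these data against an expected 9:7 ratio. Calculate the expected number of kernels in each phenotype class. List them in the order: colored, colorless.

141.75, 110.25

Total ratio parts = 16. Expected numbers out of 252:
  colored: 252 × 9/16 = 141.75
  colorless: 252 × 7/16 = 110.25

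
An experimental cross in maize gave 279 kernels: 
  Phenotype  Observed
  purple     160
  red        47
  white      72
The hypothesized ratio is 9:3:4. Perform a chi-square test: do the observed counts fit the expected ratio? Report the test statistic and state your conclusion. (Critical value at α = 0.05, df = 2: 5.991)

0.672; consistent

Expected counts for N = 279 under a 9:3:4 ratio (total parts = 16):
  purple: 279 × 9/16 = 156.9375
  red: 279 × 3/16 = 52.3125
  white: 279 × 4/16 = 69.75
χ² = Σ (O − E)² / E
  purple: (160 − 156.9375)² / 156.9375 = 0.0598
  red: (47 − 52.3125)² / 52.3125 = 0.5395
  white: (72 − 69.75)² / 69.75 = 0.0726
χ² = 0.0598 + 0.5395 + 0.0726 = 0.6719 ≈ 0.672
Degrees of freedom = 3 − 1 = 2; critical value at α = 0.05 is 5.991.
Since 0.672 < 5.991, we fail to reject the null hypothesis — the data are consistent with the 9:3:4 ratio.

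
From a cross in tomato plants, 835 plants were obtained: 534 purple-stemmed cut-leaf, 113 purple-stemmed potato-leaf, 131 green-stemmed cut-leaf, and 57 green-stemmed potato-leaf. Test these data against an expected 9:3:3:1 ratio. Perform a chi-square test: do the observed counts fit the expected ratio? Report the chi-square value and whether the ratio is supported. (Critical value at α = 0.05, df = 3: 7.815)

Expected counts for N = 835 under a 9:3:3:1 ratio (total parts = 16):
  purple-stemmed cut-leaf: 835 × 9/16 = 469.6875
  purple-stemmed potato-leaf: 835 × 3/16 = 156.5625
  green-stemmed cut-leaf: 835 × 3/16 = 156.5625
  green-stemmed potato-leaf: 835 × 1/16 = 52.1875
χ² = Σ (O − E)² / E
  purple-stemmed cut-leaf: (534 − 469.6875)² / 469.6875 = 8.8061
  purple-stemmed potato-leaf: (113 − 156.5625)² / 156.5625 = 12.1210
  green-stemmed cut-leaf: (131 − 156.5625)² / 156.5625 = 4.1737
  green-stemmed potato-leaf: (57 − 52.1875)² / 52.1875 = 0.4438
χ² = 8.8061 + 12.1210 + 4.1737 + 0.4438 = 25.5446 ≈ 25.545
Degrees of freedom = 4 − 1 = 3; critical value at α = 0.05 is 7.815.
Since 25.545 > 7.815, we reject the null hypothesis — the data do not fit the 9:3:3:1 ratio.

25.545; not consistent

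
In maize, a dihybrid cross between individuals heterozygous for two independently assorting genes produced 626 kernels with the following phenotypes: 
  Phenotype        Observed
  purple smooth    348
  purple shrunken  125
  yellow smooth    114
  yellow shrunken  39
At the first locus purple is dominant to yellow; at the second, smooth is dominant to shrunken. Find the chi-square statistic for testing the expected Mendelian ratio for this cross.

0.641

A dihybrid F₂ with independent assortment and complete dominance at both loci gives a 9:3:3:1 phenotypic ratio.
The 9:3:3:1 ratio has 16 parts, so with N = 626 the expected counts are:
  purple smooth: 626 × 9/16 = 352.125
  purple shrunken: 626 × 3/16 = 117.375
  yellow smooth: 626 × 3/16 = 117.375
  yellow shrunken: 626 × 1/16 = 39.125
χ² = Σ (O − E)² / E
  purple smooth: (348 − 352.125)² / 352.125 = 0.0483
  purple shrunken: (125 − 117.375)² / 117.375 = 0.4953
  yellow smooth: (114 − 117.375)² / 117.375 = 0.0970
  yellow shrunken: (39 − 39.125)² / 39.125 = 0.0004
χ² = 0.0483 + 0.4953 + 0.0970 + 0.0004 = 0.641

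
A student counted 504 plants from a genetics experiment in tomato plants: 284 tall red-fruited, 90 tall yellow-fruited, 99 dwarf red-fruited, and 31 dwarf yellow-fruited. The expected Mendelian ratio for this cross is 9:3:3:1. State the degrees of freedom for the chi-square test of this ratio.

A goodness-of-fit test with 4 phenotype classes has df = 4 − 1 = 3.

3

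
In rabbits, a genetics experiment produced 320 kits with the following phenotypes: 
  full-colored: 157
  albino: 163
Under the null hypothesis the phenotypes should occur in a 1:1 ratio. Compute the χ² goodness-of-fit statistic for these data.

The 1:1 ratio has 2 parts, so with N = 320 the expected counts are:
  full-colored: 320 × 1/2 = 160
  albino: 320 × 1/2 = 160
χ² = Σ (O − E)² / E
  full-colored: (157 − 160)² / 160 = 0.0563
  albino: (163 − 160)² / 160 = 0.0563
χ² = 0.0563 + 0.0563 = 0.1126 ≈ 0.113

0.113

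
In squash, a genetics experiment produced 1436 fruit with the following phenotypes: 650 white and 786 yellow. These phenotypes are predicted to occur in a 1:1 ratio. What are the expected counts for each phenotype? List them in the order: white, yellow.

Total ratio parts = 2. Expected numbers out of 1436:
  white: 1436 × 1/2 = 718
  yellow: 1436 × 1/2 = 718

718, 718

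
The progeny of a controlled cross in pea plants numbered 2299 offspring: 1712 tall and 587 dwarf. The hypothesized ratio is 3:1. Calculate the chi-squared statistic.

0.348

Total ratio parts = 4. Expected numbers out of 2299:
  tall: 2299 × 3/4 = 1724.25
  dwarf: 2299 × 1/4 = 574.75
χ² = Σ (O − E)² / E
  tall: (1712 − 1724.25)² / 1724.25 = 0.0870
  dwarf: (587 − 574.75)² / 574.75 = 0.2611
χ² = 0.0870 + 0.2611 = 0.3481 ≈ 0.348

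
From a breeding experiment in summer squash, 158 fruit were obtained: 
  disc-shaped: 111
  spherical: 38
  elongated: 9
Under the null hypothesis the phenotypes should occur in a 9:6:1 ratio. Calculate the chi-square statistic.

The 9:6:1 ratio has 16 parts, so with N = 158 the expected counts are:
  disc-shaped: 158 × 9/16 = 88.875
  spherical: 158 × 6/16 = 59.25
  elongated: 158 × 1/16 = 9.875
χ² = Σ (O − E)² / E
  disc-shaped: (111 − 88.875)² / 88.875 = 5.5079
  spherical: (38 − 59.25)² / 59.25 = 7.6213
  elongated: (9 − 9.875)² / 9.875 = 0.0775
χ² = 5.5079 + 7.6213 + 0.0775 = 13.2067 ≈ 13.207

13.207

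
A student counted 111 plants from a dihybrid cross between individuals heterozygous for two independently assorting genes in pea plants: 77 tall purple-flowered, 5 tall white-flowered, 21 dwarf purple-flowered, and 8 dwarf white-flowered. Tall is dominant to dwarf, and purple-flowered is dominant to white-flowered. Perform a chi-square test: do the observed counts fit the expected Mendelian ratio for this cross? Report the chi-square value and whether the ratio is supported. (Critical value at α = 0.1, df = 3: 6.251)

A dihybrid F₂ with independent assortment and complete dominance at both loci gives a 9:3:3:1 phenotypic ratio.
Total ratio parts = 16. Expected numbers out of 111:
  tall purple-flowered: 111 × 9/16 = 62.4375
  tall white-flowered: 111 × 3/16 = 20.8125
  dwarf purple-flowered: 111 × 3/16 = 20.8125
  dwarf white-flowered: 111 × 1/16 = 6.9375
χ² = Σ (O − E)² / E
  tall purple-flowered: (77 − 62.4375)² / 62.4375 = 3.3965
  tall white-flowered: (5 − 20.8125)² / 20.8125 = 12.0137
  dwarf purple-flowered: (21 − 20.8125)² / 20.8125 = 0.0017
  dwarf white-flowered: (8 − 6.9375)² / 6.9375 = 0.1627
χ² = 3.3965 + 12.0137 + 0.0017 + 0.1627 = 15.5746 ≈ 15.575
Degrees of freedom = 4 − 1 = 3; critical value at α = 0.1 is 6.251.
Since 15.575 > 6.251, we reject the null hypothesis — the data do not fit the 9:3:3:1 ratio.

15.575; not consistent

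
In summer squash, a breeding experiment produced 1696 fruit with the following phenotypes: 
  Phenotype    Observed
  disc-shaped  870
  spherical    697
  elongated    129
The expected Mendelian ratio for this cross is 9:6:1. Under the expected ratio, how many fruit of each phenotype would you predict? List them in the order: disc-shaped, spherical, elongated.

The 9:6:1 ratio has 16 parts, so with N = 1696 the expected counts are:
  disc-shaped: 1696 × 9/16 = 954
  spherical: 1696 × 6/16 = 636
  elongated: 1696 × 1/16 = 106

954, 636, 106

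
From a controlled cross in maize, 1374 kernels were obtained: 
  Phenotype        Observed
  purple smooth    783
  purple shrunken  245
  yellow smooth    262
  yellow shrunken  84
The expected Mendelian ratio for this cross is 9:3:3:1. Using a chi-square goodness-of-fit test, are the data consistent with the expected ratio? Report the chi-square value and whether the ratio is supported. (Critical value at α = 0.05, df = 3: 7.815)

0.867; consistent

The 9:3:3:1 ratio has 16 parts, so with N = 1374 the expected counts are:
  purple smooth: 1374 × 9/16 = 772.875
  purple shrunken: 1374 × 3/16 = 257.625
  yellow smooth: 1374 × 3/16 = 257.625
  yellow shrunken: 1374 × 1/16 = 85.875
χ² = Σ (O − E)² / E
  purple smooth: (783 − 772.875)² / 772.875 = 0.1326
  purple shrunken: (245 − 257.625)² / 257.625 = 0.6187
  yellow smooth: (262 − 257.625)² / 257.625 = 0.0743
  yellow shrunken: (84 − 85.875)² / 85.875 = 0.0409
χ² = 0.1326 + 0.6187 + 0.0743 + 0.0409 = 0.8665 ≈ 0.867
Degrees of freedom = 4 − 1 = 3; critical value at α = 0.05 is 7.815.
Since 0.867 < 7.815, we fail to reject the null hypothesis — the data are consistent with the 9:3:3:1 ratio.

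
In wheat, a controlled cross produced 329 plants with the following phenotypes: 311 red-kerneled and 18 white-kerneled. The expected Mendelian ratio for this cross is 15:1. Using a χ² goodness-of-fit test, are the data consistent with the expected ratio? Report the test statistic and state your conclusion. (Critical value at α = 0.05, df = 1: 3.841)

0.341; consistent

Expected counts for N = 329 under a 15:1 ratio (total parts = 16):
  red-kerneled: 329 × 15/16 = 308.4375
  white-kerneled: 329 × 1/16 = 20.5625
χ² = Σ (O − E)² / E
  red-kerneled: (311 − 308.4375)² / 308.4375 = 0.0213
  white-kerneled: (18 − 20.5625)² / 20.5625 = 0.3193
χ² = 0.0213 + 0.3193 = 0.3406 ≈ 0.341
Degrees of freedom = 2 − 1 = 1; critical value at α = 0.05 is 3.841.
Since 0.341 < 3.841, we fail to reject the null hypothesis — the data are consistent with the 15:1 ratio.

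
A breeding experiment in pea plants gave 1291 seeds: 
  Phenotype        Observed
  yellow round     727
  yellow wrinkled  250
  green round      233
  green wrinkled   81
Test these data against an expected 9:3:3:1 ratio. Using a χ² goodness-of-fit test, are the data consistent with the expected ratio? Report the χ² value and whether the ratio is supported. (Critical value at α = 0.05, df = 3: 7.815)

0.602; consistent

The 9:3:3:1 ratio has 16 parts, so with N = 1291 the expected counts are:
  yellow round: 1291 × 9/16 = 726.1875
  yellow wrinkled: 1291 × 3/16 = 242.0625
  green round: 1291 × 3/16 = 242.0625
  green wrinkled: 1291 × 1/16 = 80.6875
χ² = Σ (O − E)² / E
  yellow round: (727 − 726.1875)² / 726.1875 = 0.0009
  yellow wrinkled: (250 − 242.0625)² / 242.0625 = 0.2603
  green round: (233 − 242.0625)² / 242.0625 = 0.3393
  green wrinkled: (81 − 80.6875)² / 80.6875 = 0.0012
χ² = 0.0009 + 0.2603 + 0.3393 + 0.0012 = 0.6017 ≈ 0.602
Degrees of freedom = 4 − 1 = 3; critical value at α = 0.05 is 7.815.
Since 0.602 < 7.815, we fail to reject the null hypothesis — the data are consistent with the 9:3:3:1 ratio.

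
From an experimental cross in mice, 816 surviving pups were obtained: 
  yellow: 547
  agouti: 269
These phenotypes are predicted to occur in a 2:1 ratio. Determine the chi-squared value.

Under the 2:1 hypothesis (Σ ratio = 3, N = 816):
  yellow: 816 × 2/3 = 544
  agouti: 816 × 1/3 = 272
χ² = Σ (O − E)² / E
  yellow: (547 − 544)² / 544 = 0.0165
  agouti: (269 − 272)² / 272 = 0.0331
χ² = 0.0165 + 0.0331 = 0.0496 ≈ 0.050

0.050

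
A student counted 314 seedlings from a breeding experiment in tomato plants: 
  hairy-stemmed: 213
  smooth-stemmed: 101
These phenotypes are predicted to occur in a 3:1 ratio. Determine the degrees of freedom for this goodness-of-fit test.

A goodness-of-fit test with 2 phenotype classes has df = 2 − 1 = 1.

1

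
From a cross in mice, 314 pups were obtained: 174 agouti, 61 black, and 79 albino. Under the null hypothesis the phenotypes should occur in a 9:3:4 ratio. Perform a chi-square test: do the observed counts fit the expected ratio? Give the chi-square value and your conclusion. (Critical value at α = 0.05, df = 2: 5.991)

0.119; consistent

Under the 9:3:4 hypothesis (Σ ratio = 16, N = 314):
  agouti: 314 × 9/16 = 176.625
  black: 314 × 3/16 = 58.875
  albino: 314 × 4/16 = 78.5
χ² = Σ (O − E)² / E
  agouti: (174 − 176.625)² / 176.625 = 0.0390
  black: (61 − 58.875)² / 58.875 = 0.0767
  albino: (79 − 78.5)² / 78.5 = 0.0032
χ² = 0.0390 + 0.0767 + 0.0032 = 0.1189 ≈ 0.119
Degrees of freedom = 3 − 1 = 2; critical value at α = 0.05 is 5.991.
Since 0.119 < 5.991, we fail to reject the null hypothesis — the data are consistent with the 9:3:4 ratio.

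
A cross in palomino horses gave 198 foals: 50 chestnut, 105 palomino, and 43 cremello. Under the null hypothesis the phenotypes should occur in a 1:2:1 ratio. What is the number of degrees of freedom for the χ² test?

A goodness-of-fit test with 3 phenotype classes has df = 3 − 1 = 2.

2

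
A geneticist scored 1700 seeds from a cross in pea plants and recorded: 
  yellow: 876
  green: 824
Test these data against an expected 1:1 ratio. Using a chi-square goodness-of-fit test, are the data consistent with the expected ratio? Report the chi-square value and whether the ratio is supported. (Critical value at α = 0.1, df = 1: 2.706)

1.591; consistent

Total ratio parts = 2. Expected numbers out of 1700:
  yellow: 1700 × 1/2 = 850
  green: 1700 × 1/2 = 850
χ² = Σ (O − E)² / E
  yellow: (876 − 850)² / 850 = 0.7953
  green: (824 − 850)² / 850 = 0.7953
χ² = 0.7953 + 0.7953 = 1.5906 ≈ 1.591
Degrees of freedom = 2 − 1 = 1; critical value at α = 0.1 is 2.706.
Since 1.591 < 2.706, we fail to reject the null hypothesis — the data are consistent with the 1:1 ratio.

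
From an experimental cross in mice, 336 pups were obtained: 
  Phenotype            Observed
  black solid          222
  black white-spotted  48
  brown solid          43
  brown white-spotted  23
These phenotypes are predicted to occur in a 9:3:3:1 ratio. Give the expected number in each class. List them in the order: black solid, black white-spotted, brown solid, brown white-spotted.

Expected counts for N = 336 under a 9:3:3:1 ratio (total parts = 16):
  black solid: 336 × 9/16 = 189
  black white-spotted: 336 × 3/16 = 63
  brown solid: 336 × 3/16 = 63
  brown white-spotted: 336 × 1/16 = 21

189, 63, 63, 21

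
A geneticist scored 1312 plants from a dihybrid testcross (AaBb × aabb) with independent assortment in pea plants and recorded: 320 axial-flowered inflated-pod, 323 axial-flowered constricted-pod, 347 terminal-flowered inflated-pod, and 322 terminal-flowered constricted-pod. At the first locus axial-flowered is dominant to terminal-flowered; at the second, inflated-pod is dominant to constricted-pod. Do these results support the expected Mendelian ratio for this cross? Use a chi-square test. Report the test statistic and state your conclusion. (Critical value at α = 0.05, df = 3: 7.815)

A dihybrid testcross with independent assortment gives a 1:1:1:1 ratio.
Under the 1:1:1:1 hypothesis (Σ ratio = 4, N = 1312):
  axial-flowered inflated-pod: 1312 × 1/4 = 328
  axial-flowered constricted-pod: 1312 × 1/4 = 328
  terminal-flowered inflated-pod: 1312 × 1/4 = 328
  terminal-flowered constricted-pod: 1312 × 1/4 = 328
χ² = Σ (O − E)² / E
  axial-flowered inflated-pod: (320 − 328)² / 328 = 0.1951
  axial-flowered constricted-pod: (323 − 328)² / 328 = 0.0762
  terminal-flowered inflated-pod: (347 − 328)² / 328 = 1.1006
  terminal-flowered constricted-pod: (322 − 328)² / 328 = 0.1098
χ² = 0.1951 + 0.0762 + 1.1006 + 0.1098 = 1.4817 ≈ 1.482
Degrees of freedom = 4 − 1 = 3; critical value at α = 0.05 is 7.815.
Since 1.482 < 7.815, we fail to reject the null hypothesis — the data are consistent with the 1:1:1:1 ratio.

1.482; consistent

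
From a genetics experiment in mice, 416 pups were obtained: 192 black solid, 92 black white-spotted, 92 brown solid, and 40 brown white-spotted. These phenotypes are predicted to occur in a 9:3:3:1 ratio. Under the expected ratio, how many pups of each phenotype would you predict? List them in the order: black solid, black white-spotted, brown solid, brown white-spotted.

234, 78, 78, 26

Total ratio parts = 16. Expected numbers out of 416:
  black solid: 416 × 9/16 = 234
  black white-spotted: 416 × 3/16 = 78
  brown solid: 416 × 3/16 = 78
  brown white-spotted: 416 × 1/16 = 26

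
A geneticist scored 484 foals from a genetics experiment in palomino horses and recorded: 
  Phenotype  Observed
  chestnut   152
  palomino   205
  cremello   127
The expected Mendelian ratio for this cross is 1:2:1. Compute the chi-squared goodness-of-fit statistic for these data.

13.897

Total ratio parts = 4. Expected numbers out of 484:
  chestnut: 484 × 1/4 = 121
  palomino: 484 × 2/4 = 242
  cremello: 484 × 1/4 = 121
χ² = Σ (O − E)² / E
  chestnut: (152 − 121)² / 121 = 7.9421
  palomino: (205 − 242)² / 242 = 5.6570
  cremello: (127 − 121)² / 121 = 0.2975
χ² = 7.9421 + 5.6570 + 0.2975 = 13.8966 ≈ 13.897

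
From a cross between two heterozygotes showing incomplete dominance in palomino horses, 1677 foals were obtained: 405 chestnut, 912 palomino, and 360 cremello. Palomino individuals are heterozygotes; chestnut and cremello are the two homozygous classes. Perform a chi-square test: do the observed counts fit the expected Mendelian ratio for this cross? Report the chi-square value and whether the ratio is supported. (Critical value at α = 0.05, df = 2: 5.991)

15.301; not consistent

With incomplete dominance, a heterozygote × heterozygote cross gives a 1:2:1 phenotypic ratio.
Expected counts for N = 1677 under a 1:2:1 ratio (total parts = 4):
  chestnut: 1677 × 1/4 = 419.25
  palomino: 1677 × 2/4 = 838.5
  cremello: 1677 × 1/4 = 419.25
χ² = Σ (O − E)² / E
  chestnut: (405 − 419.25)² / 419.25 = 0.4843
  palomino: (912 − 838.5)² / 838.5 = 6.4428
  cremello: (360 − 419.25)² / 419.25 = 8.3734
χ² = 0.4843 + 6.4428 + 8.3734 = 15.3005 ≈ 15.301
Degrees of freedom = 3 − 1 = 2; critical value at α = 0.05 is 5.991.
Since 15.301 > 5.991, we reject the null hypothesis — the data do not fit the 1:2:1 ratio.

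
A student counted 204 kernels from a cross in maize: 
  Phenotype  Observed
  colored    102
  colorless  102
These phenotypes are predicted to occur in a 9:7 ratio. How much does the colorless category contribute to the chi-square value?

The 9:7 ratio has 16 parts, so with N = 204 the expected counts are:
  colored: 204 × 9/16 = 114.75
  colorless: 204 × 7/16 = 89.25
Contribution of colorless: (102 − 89.25)² / 89.25 = 1.8214

1.821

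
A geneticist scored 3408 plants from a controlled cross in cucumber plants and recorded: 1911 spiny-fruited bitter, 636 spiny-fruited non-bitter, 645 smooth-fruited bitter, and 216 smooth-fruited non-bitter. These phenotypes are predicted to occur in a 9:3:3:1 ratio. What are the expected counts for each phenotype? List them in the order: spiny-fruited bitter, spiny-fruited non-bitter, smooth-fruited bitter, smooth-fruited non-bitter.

Under the 9:3:3:1 hypothesis (Σ ratio = 16, N = 3408):
  spiny-fruited bitter: 3408 × 9/16 = 1917
  spiny-fruited non-bitter: 3408 × 3/16 = 639
  smooth-fruited bitter: 3408 × 3/16 = 639
  smooth-fruited non-bitter: 3408 × 1/16 = 213

1917, 639, 639, 213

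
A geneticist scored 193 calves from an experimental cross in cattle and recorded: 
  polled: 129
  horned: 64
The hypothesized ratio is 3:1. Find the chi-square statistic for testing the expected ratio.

6.855

Under the 3:1 hypothesis (Σ ratio = 4, N = 193):
  polled: 193 × 3/4 = 144.75
  horned: 193 × 1/4 = 48.25
χ² = Σ (O − E)² / E
  polled: (129 − 144.75)² / 144.75 = 1.7137
  horned: (64 − 48.25)² / 48.25 = 5.1412
χ² = 1.7137 + 5.1412 = 6.8549 ≈ 6.855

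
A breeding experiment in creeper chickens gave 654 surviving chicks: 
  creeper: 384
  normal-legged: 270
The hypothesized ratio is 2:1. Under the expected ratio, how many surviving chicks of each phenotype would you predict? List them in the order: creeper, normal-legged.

436, 218

Expected counts for N = 654 under a 2:1 ratio (total parts = 3):
  creeper: 654 × 2/3 = 436
  normal-legged: 654 × 1/3 = 218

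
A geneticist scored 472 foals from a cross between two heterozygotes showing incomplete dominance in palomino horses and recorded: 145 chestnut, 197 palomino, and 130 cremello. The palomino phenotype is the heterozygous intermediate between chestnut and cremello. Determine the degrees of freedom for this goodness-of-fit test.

2

With incomplete dominance, a heterozygote × heterozygote cross gives a 1:2:1 phenotypic ratio.
A goodness-of-fit test with 3 phenotype classes has df = 3 − 1 = 2.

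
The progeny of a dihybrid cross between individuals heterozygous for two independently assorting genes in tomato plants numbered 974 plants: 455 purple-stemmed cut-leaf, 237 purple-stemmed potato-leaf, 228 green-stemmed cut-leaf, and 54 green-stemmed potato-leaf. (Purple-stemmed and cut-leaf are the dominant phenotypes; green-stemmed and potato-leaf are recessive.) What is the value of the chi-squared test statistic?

A dihybrid F₂ with independent assortment and complete dominance at both loci gives a 9:3:3:1 phenotypic ratio.
The 9:3:3:1 ratio has 16 parts, so with N = 974 the expected counts are:
  purple-stemmed cut-leaf: 974 × 9/16 = 547.875
  purple-stemmed potato-leaf: 974 × 3/16 = 182.625
  green-stemmed cut-leaf: 974 × 3/16 = 182.625
  green-stemmed potato-leaf: 974 × 1/16 = 60.875
χ² = Σ (O − E)² / E
  purple-stemmed cut-leaf: (455 − 547.875)² / 547.875 = 15.7440
  purple-stemmed potato-leaf: (237 − 182.625)² / 182.625 = 16.1897
  green-stemmed cut-leaf: (228 − 182.625)² / 182.625 = 11.2739
  green-stemmed potato-leaf: (54 − 60.875)² / 60.875 = 0.7764
χ² = 15.7440 + 16.1897 + 11.2739 + 0.7764 = 43.984

43.984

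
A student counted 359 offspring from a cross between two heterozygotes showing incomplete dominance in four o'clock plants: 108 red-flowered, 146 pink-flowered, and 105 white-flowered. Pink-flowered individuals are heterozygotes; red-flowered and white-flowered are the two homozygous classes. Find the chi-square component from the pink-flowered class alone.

With incomplete dominance, a heterozygote × heterozygote cross gives a 1:2:1 phenotypic ratio.
Total ratio parts = 4. Expected numbers out of 359:
  red-flowered: 359 × 1/4 = 89.75
  pink-flowered: 359 × 2/4 = 179.5
  white-flowered: 359 × 1/4 = 89.75
Contribution of pink-flowered: (146 − 179.5)² / 179.5 = 6.2521

6.252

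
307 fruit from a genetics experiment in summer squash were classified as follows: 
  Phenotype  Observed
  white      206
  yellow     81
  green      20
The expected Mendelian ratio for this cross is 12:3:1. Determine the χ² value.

Total ratio parts = 16. Expected numbers out of 307:
  white: 307 × 12/16 = 230.25
  yellow: 307 × 3/16 = 57.5625
  green: 307 × 1/16 = 19.1875
χ² = Σ (O − E)² / E
  white: (206 − 230.25)² / 230.25 = 2.5540
  yellow: (81 − 57.5625)² / 57.5625 = 9.5430
  green: (20 − 19.1875)² / 19.1875 = 0.0344
χ² = 2.5540 + 9.5430 + 0.0344 = 12.1314 ≈ 12.131

12.131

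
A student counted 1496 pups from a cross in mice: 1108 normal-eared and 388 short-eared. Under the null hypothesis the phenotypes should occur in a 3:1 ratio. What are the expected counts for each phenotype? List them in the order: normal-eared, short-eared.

Expected counts for N = 1496 under a 3:1 ratio (total parts = 4):
  normal-eared: 1496 × 3/4 = 1122
  short-eared: 1496 × 1/4 = 374

1122, 374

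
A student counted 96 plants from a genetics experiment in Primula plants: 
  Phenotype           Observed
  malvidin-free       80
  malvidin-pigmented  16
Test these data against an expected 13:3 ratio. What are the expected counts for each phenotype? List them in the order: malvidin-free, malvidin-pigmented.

The 13:3 ratio has 16 parts, so with N = 96 the expected counts are:
  malvidin-free: 96 × 13/16 = 78
  malvidin-pigmented: 96 × 3/16 = 18

78, 18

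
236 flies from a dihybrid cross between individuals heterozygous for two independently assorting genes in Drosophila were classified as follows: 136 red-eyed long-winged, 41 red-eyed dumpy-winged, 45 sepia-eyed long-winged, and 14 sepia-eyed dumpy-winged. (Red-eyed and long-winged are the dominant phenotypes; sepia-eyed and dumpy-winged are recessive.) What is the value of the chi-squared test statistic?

0.369

A dihybrid F₂ with independent assortment and complete dominance at both loci gives a 9:3:3:1 phenotypic ratio.
The 9:3:3:1 ratio has 16 parts, so with N = 236 the expected counts are:
  red-eyed long-winged: 236 × 9/16 = 132.75
  red-eyed dumpy-winged: 236 × 3/16 = 44.25
  sepia-eyed long-winged: 236 × 3/16 = 44.25
  sepia-eyed dumpy-winged: 236 × 1/16 = 14.75
χ² = Σ (O − E)² / E
  red-eyed long-winged: (136 − 132.75)² / 132.75 = 0.0796
  red-eyed dumpy-winged: (41 − 44.25)² / 44.25 = 0.2387
  sepia-eyed long-winged: (45 − 44.25)² / 44.25 = 0.0127
  sepia-eyed dumpy-winged: (14 − 14.75)² / 14.75 = 0.0381
χ² = 0.0796 + 0.2387 + 0.0127 + 0.0381 = 0.3691 ≈ 0.369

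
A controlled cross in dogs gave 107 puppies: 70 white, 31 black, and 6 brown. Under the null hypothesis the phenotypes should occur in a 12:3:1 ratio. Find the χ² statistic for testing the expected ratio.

Expected counts for N = 107 under a 12:3:1 ratio (total parts = 16):
  white: 107 × 12/16 = 80.25
  black: 107 × 3/16 = 20.0625
  brown: 107 × 1/16 = 6.6875
χ² = Σ (O − E)² / E
  white: (70 − 80.25)² / 80.25 = 1.3092
  black: (31 − 20.0625)² / 20.0625 = 5.9628
  brown: (6 − 6.6875)² / 6.6875 = 0.0707
χ² = 1.3092 + 5.9628 + 0.0707 = 7.3427 ≈ 7.343

7.343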